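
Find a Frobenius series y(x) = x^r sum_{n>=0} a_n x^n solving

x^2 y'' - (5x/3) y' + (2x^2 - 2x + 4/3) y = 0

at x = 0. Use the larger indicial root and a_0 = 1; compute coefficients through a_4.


Write in Frobenius form y'' + (p(x)/x) y' + (q(x)/x^2) y = 0:
  p(x) = -5/3,  q(x) = 2x^2 - 2x + 4/3.
Indicial equation: r(r-1) + (-5/3) r + (4/3) = 0 -> roots r_1 = 2, r_2 = 2/3.
Take r = r_1 = 2. Let y(x) = x^r sum_{n>=0} a_n x^n with a_0 = 1.
Substitute y = x^r sum a_n x^n and match x^{r+n}. The recurrence is
  D(n) a_n - 2 a_{n-1} + 2 a_{n-2} = 0,  where D(n) = (r+n)(r+n-1) + (-5/3)(r+n) + (4/3).
  a_n = [2 a_{n-1} - 2 a_{n-2}] / D(n).
Since the indicial polynomial factors as (r - r_1)(r - r_2), D(n) = (r_1 + n - r_1)(r_1 + n - r_2) = n(n + 4/3).
Evaluating step by step (a_0 = 1):
  n = 1: D(1) = 1(1 + 4/3) = 7/3; numerator = 2(1) = 2; a_1 = (2)/(7/3) = 6/7
  n = 2: D(2) = 2(2 + 4/3) = 20/3; numerator = 2(6/7) - 2(1) = -2/7; a_2 = (-2/7)/(20/3) = -3/70
  n = 3: D(3) = 3(3 + 4/3) = 13; numerator = 2(-3/70) - 2(6/7) = -9/5; a_3 = (-9/5)/(13) = -9/65
  n = 4: D(4) = 4(4 + 4/3) = 64/3; numerator = 2(-9/65) - 2(-3/70) = -87/455; a_4 = (-87/455)/(64/3) = -261/29120

r = 2; a_0 = 1; a_1 = 6/7; a_2 = -3/70; a_3 = -9/65; a_4 = -261/29120


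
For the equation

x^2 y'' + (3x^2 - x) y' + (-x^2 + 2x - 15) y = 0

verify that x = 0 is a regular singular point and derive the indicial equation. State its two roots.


Divide by x^2 to reach normal form y'' + P_1(x) y' + P_2(x) y = 0 with P_1(x) = 3 - 1/x and P_2(x) = -1 + 2/x - 15/x^2.
x = 0 is a singular point because the y'-coefficient 3 - 1/x has a pole at x = 0 and the y-coefficient -1 + 2/x - 15/x^2 has a pole at x = 0.
It is a regular singular point because x P_1(x) = p(x) = 3x - 1 and x^2 P_2(x) = q(x) = -x^2 + 2x - 15 are polynomials, hence analytic at x = 0.
p(0) = -1,  q(0) = -15.
Indicial equation: r(r-1) + p(0) r + q(0) = 0, i.e. r^2 + (p(0) - 1) r + q(0) = 0, i.e. r^2 - 2 r - 15 = 0.
Discriminant: (-2)^2 - 4(-15) = 64, so r = (2 ± 8)/2.
Solving: r_1 = 5, r_2 = -3.

indicial: r^2 - 2 r - 15 = 0; roots r_1 = 5, r_2 = -3


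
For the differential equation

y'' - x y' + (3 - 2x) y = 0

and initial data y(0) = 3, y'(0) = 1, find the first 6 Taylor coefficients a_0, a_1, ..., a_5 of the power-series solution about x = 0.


Ansatz: y(x) = sum_{n>=0} a_n x^n, so y'(x) = sum_{n>=1} n a_n x^(n-1) and y''(x) = sum_{n>=2} n(n-1) a_n x^(n-2).
Substitute into P(x) y'' + Q(x) y' + R(x) y = 0 with P(x) = 1, Q(x) = -x, R(x) = 3 - 2x, and match powers of x.
Initial conditions: a_0 = 3, a_1 = 1.
Setting the coefficient of each power of x to zero and solving order by order (substituting the coefficients already found):
  x^0: 2 a_2 + 3 a_0 = 0  ->  2 a_2 = -3 a_0 = -9  ->  a_2 = -9/2
  x^1: 6 a_3 + 2 a_1 - 2 a_0 = 0  ->  6 a_3 = -2 a_1 + 2 a_0 = 4  ->  a_3 = 2/3
  x^2: 12 a_4 + a_2 - 2 a_1 = 0  ->  12 a_4 = -a_2 + 2 a_1 = 13/2  ->  a_4 = 13/24
  x^3: 20 a_5 - 2 a_2 = 0  ->  20 a_5 = 2 a_2 = -9  ->  a_5 = -9/20
Truncated series: y(x) = 3 + x - (9/2) x^2 + (2/3) x^3 + (13/24) x^4 - (9/20) x^5 + O(x^6).

a_0 = 3; a_1 = 1; a_2 = -9/2; a_3 = 2/3; a_4 = 13/24; a_5 = -9/20


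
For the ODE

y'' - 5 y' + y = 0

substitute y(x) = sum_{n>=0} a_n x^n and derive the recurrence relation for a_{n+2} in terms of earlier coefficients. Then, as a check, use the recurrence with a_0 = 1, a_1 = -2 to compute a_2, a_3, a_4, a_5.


Substitute y = sum_n a_n x^n.
y''(x) has coefficient (n+2)(n+1) a_{n+2} at x^n;
-5 y'(x) has coefficient -5 (n+1) a_{n+1} at x^n;
y(x) has coefficient 1 a_n at x^n.
Matching x^n: (n+2)(n+1) a_{n+2} - 5 (n+1) a_{n+1} + 1 a_n = 0.
Thus a_{n+2} = [5 (n+1) a_{n+1} - 1 a_n] / ((n+1)(n+2)).

Check with a_0 = 1, a_1 = -2 (apply the recurrence for n = 0, 1, 2, 3): a_0 = 1, a_1 = -2, a_2 = -11/2, a_3 = -53/6, a_4 = -127/12, a_5 = -1217/120.

a_(n+2) = [5 (n+1) a_(n+1) - 1 a_n] / ((n+1)(n+2)); check: a_0 = 1, a_1 = -2, a_2 = -11/2, a_3 = -53/6, a_4 = -127/12, a_5 = -1217/120


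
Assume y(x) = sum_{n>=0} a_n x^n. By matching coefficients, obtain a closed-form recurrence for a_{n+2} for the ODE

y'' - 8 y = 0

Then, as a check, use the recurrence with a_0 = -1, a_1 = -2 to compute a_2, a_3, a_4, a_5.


Substitute y = sum_n a_n x^n into y'' + (const) y = 0.
y''(x) = sum_{n>=0} (n+2)(n+1) a_{n+2} x^n.
The ODE becomes sum_n [(n+2)(n+1) a_{n+2} - 8 a_n] x^n = 0.
Setting each coefficient to zero gives the recurrence:
  (n+2)(n+1) a_{n+2} - 8 a_n = 0,
  a_{n+2} = 8 / ((n+1)(n+2)) a_n.

Check with a_0 = -1, a_1 = -2 (apply the recurrence for n = 0, 1, 2, 3): a_0 = -1, a_1 = -2, a_2 = -4, a_3 = -8/3, a_4 = -8/3, a_5 = -16/15.

a_{n+2} = 8/((n+1)(n+2)) * a_n; check: a_0 = -1, a_1 = -2, a_2 = -4, a_3 = -8/3, a_4 = -8/3, a_5 = -16/15


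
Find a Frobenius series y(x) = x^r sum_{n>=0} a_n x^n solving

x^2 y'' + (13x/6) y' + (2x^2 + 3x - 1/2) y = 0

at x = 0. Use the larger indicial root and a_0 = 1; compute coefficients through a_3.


Write in Frobenius form y'' + (p(x)/x) y' + (q(x)/x^2) y = 0:
  p(x) = 13/6,  q(x) = 2x^2 + 3x - 1/2.
Indicial equation: r(r-1) + (13/6) r + (-1/2) = 0 -> roots r_1 = 1/3, r_2 = -3/2.
Take r = r_1 = 1/3. Let y(x) = x^r sum_{n>=0} a_n x^n with a_0 = 1.
Substitute y = x^r sum a_n x^n and match x^{r+n}. The recurrence is
  D(n) a_n + 3 a_{n-1} + 2 a_{n-2} = 0,  where D(n) = (r+n)(r+n-1) + (13/6)(r+n) + (-1/2).
  a_n = [-3 a_{n-1} - 2 a_{n-2}] / D(n).
Since the indicial polynomial factors as (r - r_1)(r - r_2), D(n) = (r_1 + n - r_1)(r_1 + n - r_2) = n(n + 11/6).
Evaluating step by step (a_0 = 1):
  n = 1: D(1) = 1(1 + 11/6) = 17/6; numerator = -3(1) = -3; a_1 = (-3)/(17/6) = -18/17
  n = 2: D(2) = 2(2 + 11/6) = 23/3; numerator = -3(-18/17) - 2(1) = 20/17; a_2 = (20/17)/(23/3) = 60/391
  n = 3: D(3) = 3(3 + 11/6) = 29/2; numerator = -3(60/391) - 2(-18/17) = 648/391; a_3 = (648/391)/(29/2) = 1296/11339

r = 1/3; a_0 = 1; a_1 = -18/17; a_2 = 60/391; a_3 = 1296/11339


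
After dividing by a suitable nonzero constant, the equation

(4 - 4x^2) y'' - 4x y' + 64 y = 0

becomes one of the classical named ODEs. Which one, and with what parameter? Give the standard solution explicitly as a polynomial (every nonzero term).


All three coefficients share the factor 4; dividing through by 4 gives  (1 - x^2) y'' - x y' + 16 y = 0.
This matches the Chebyshev equation (1 - x^2) y'' - x y' + n^2 y = 0 (note the -x y' term, not -2x y') with n^2 = 16, so n = 4; the polynomial solution is T_4(x).
With y = sum_k a_k x^k, matching x^k gives (k+2)(k+1) a_{k+2} = (k^2 - n^2) a_k = (k - 4)(k + 4) a_k. The right side vanishes at k = 4, so the series with the parity of 4 terminates at degree 4.
Standard normalization: leading coefficient of T_n is 2^(n-1), so a_4 = 2^3 = 8. Work downward with a_k = (k+1)(k+2) a_{k+2} / ((k - 4)(k + 4)):
  a_2 = (3)(4)(8) / ((2 - 4)(2 + 4)) = 96/(-12) = -8
  a_0 = (1)(2)(-8) / ((0 - 4)(0 + 4)) = -16/(-16) = 1
Hence T_4(x) = 8 x^4 - 8 x^2 + 1.

T_4(x); series = 8 x^4 - 8 x^2 + 1


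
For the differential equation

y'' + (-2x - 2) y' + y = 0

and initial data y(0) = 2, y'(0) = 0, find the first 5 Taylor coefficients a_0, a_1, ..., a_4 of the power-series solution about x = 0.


Ansatz: y(x) = sum_{n>=0} a_n x^n, so y'(x) = sum_{n>=1} n a_n x^(n-1) and y''(x) = sum_{n>=2} n(n-1) a_n x^(n-2).
Substitute into P(x) y'' + Q(x) y' + R(x) y = 0 with P(x) = 1, Q(x) = -2x - 2, R(x) = 1, and match powers of x.
Initial conditions: a_0 = 2, a_1 = 0.
Setting the coefficient of each power of x to zero and solving order by order (substituting the coefficients already found):
  x^0: 2 a_2 - 2 a_1 + a_0 = 0  ->  2 a_2 = 2 a_1 - a_0 = -2  ->  a_2 = -1
  x^1: 6 a_3 - 4 a_2 - a_1 = 0  ->  6 a_3 = 4 a_2 + a_1 = -4  ->  a_3 = -2/3
  x^2: 12 a_4 - 6 a_3 - 3 a_2 = 0  ->  12 a_4 = 6 a_3 + 3 a_2 = -7  ->  a_4 = -7/12
Truncated series: y(x) = 2 - x^2 - (2/3) x^3 - (7/12) x^4 + O(x^5).

a_0 = 2; a_1 = 0; a_2 = -1; a_3 = -2/3; a_4 = -7/12


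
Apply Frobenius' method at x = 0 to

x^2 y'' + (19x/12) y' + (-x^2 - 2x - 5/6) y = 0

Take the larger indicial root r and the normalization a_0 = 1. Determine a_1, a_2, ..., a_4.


Write in Frobenius form y'' + (p(x)/x) y' + (q(x)/x^2) y = 0:
  p(x) = 19/12,  q(x) = -x^2 - 2x - 5/6.
Indicial equation: r(r-1) + (19/12) r + (-5/6) = 0 -> roots r_1 = 2/3, r_2 = -5/4.
Take r = r_1 = 2/3. Let y(x) = x^r sum_{n>=0} a_n x^n with a_0 = 1.
Substitute y = x^r sum a_n x^n and match x^{r+n}. The recurrence is
  D(n) a_n - 2 a_{n-1} - 1 a_{n-2} = 0,  where D(n) = (r+n)(r+n-1) + (19/12)(r+n) + (-5/6).
  a_n = [2 a_{n-1} + 1 a_{n-2}] / D(n).
Since the indicial polynomial factors as (r - r_1)(r - r_2), D(n) = (r_1 + n - r_1)(r_1 + n - r_2) = n(n + 23/12).
Evaluating step by step (a_0 = 1):
  n = 1: D(1) = 1(1 + 23/12) = 35/12; numerator = 2(1) = 2; a_1 = (2)/(35/12) = 24/35
  n = 2: D(2) = 2(2 + 23/12) = 47/6; numerator = 2(24/35) + 1(1) = 83/35; a_2 = (83/35)/(47/6) = 498/1645
  n = 3: D(3) = 3(3 + 23/12) = 59/4; numerator = 2(498/1645) + 1(24/35) = 2124/1645; a_3 = (2124/1645)/(59/4) = 144/1645
  n = 4: D(4) = 4(4 + 23/12) = 71/3; numerator = 2(144/1645) + 1(498/1645) = 786/1645; a_4 = (786/1645)/(71/3) = 2358/116795

r = 2/3; a_0 = 1; a_1 = 24/35; a_2 = 498/1645; a_3 = 144/1645; a_4 = 2358/116795


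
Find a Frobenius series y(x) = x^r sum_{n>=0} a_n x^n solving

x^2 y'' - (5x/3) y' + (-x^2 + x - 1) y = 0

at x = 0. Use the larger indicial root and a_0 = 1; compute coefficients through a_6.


Write in Frobenius form y'' + (p(x)/x) y' + (q(x)/x^2) y = 0:
  p(x) = -5/3,  q(x) = -x^2 + x - 1.
Indicial equation: r(r-1) + (-5/3) r + (-1) = 0 -> roots r_1 = 3, r_2 = -1/3.
Take r = r_1 = 3. Let y(x) = x^r sum_{n>=0} a_n x^n with a_0 = 1.
Substitute y = x^r sum a_n x^n and match x^{r+n}. The recurrence is
  D(n) a_n + 1 a_{n-1} - 1 a_{n-2} = 0,  where D(n) = (r+n)(r+n-1) + (-5/3)(r+n) + (-1).
  a_n = [-1 a_{n-1} + 1 a_{n-2}] / D(n).
Since the indicial polynomial factors as (r - r_1)(r - r_2), D(n) = (r_1 + n - r_1)(r_1 + n - r_2) = n(n + 10/3).
Evaluating step by step (a_0 = 1):
  n = 1: D(1) = 1(1 + 10/3) = 13/3; numerator = -1(1) = -1; a_1 = (-1)/(13/3) = -3/13
  n = 2: D(2) = 2(2 + 10/3) = 32/3; numerator = -1(-3/13) + 1(1) = 16/13; a_2 = (16/13)/(32/3) = 3/26
  n = 3: D(3) = 3(3 + 10/3) = 19; numerator = -1(3/26) + 1(-3/13) = -9/26; a_3 = (-9/26)/(19) = -9/494
  n = 4: D(4) = 4(4 + 10/3) = 88/3; numerator = -1(-9/494) + 1(3/26) = 33/247; a_4 = (33/247)/(88/3) = 9/1976
  n = 5: D(5) = 5(5 + 10/3) = 125/3; numerator = -1(9/1976) + 1(-9/494) = -45/1976; a_5 = (-45/1976)/(125/3) = -27/49400
  n = 6: D(6) = 6(6 + 10/3) = 56; numerator = -1(-27/49400) + 1(9/1976) = 63/12350; a_6 = (63/12350)/(56) = 9/98800

r = 3; a_0 = 1; a_1 = -3/13; a_2 = 3/26; a_3 = -9/494; a_4 = 9/1976; a_5 = -27/49400; a_6 = 9/98800


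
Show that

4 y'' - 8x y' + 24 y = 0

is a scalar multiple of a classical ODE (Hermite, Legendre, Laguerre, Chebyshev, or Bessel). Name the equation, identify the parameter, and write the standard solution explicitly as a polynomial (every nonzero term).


All three coefficients share the factor 4; dividing through by 4 gives  y'' - 2x y' + 6 y = 0.
This matches the Hermite equation y'' - 2x y' + 2n y = 0 with 2n = 6, so n = 3; the polynomial solution is H_3(x).
With y = sum_k a_k x^k, matching x^k gives (k+2)(k+1) a_{k+2} = 2(k - n) a_k = 2(k - 3) a_k. The right side vanishes at k = 3, so the series with the parity of 3 terminates at degree 3.
Standard normalization: leading coefficient of H_n is 2^n, so a_3 = 2^3 = 8. Work downward with a_k = (k+1)(k+2) a_{k+2} / (2(k - n)):
  a_1 = (2)(3)(8) / (2(1 - 3)) = 48/(-4) = -12
Hence H_3(x) = 8 x^3 - 12 x.

H_3(x); series = 8 x^3 - 12 x


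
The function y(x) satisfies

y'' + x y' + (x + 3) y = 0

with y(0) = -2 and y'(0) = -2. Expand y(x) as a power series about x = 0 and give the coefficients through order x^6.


Ansatz: y(x) = sum_{n>=0} a_n x^n, so y'(x) = sum_{n>=1} n a_n x^(n-1) and y''(x) = sum_{n>=2} n(n-1) a_n x^(n-2).
Substitute into P(x) y'' + Q(x) y' + R(x) y = 0 with P(x) = 1, Q(x) = x, R(x) = x + 3, and match powers of x.
Initial conditions: a_0 = -2, a_1 = -2.
Setting the coefficient of each power of x to zero and solving order by order (substituting the coefficients already found):
  x^0: 2 a_2 + 3 a_0 = 0  ->  2 a_2 = -3 a_0 = 6  ->  a_2 = 3
  x^1: 6 a_3 + 4 a_1 + a_0 = 0  ->  6 a_3 = -4 a_1 - a_0 = 10  ->  a_3 = 5/3
  x^2: 12 a_4 + 5 a_2 + a_1 = 0  ->  12 a_4 = -5 a_2 - a_1 = -13  ->  a_4 = -13/12
  x^3: 20 a_5 + 6 a_3 + a_2 = 0  ->  20 a_5 = -6 a_3 - a_2 = -13  ->  a_5 = -13/20
  x^4: 30 a_6 + 7 a_4 + a_3 = 0  ->  30 a_6 = -7 a_4 - a_3 = 71/12  ->  a_6 = 71/360
Truncated series: y(x) = -2 - 2 x + 3 x^2 + (5/3) x^3 - (13/12) x^4 - (13/20) x^5 + (71/360) x^6 + O(x^7).

a_0 = -2; a_1 = -2; a_2 = 3; a_3 = 5/3; a_4 = -13/12; a_5 = -13/20; a_6 = 71/360


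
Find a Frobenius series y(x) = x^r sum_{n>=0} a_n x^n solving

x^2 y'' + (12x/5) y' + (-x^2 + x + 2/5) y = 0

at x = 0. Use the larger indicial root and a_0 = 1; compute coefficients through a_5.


Write in Frobenius form y'' + (p(x)/x) y' + (q(x)/x^2) y = 0:
  p(x) = 12/5,  q(x) = -x^2 + x + 2/5.
Indicial equation: r(r-1) + (12/5) r + (2/5) = 0 -> roots r_1 = -2/5, r_2 = -1.
Take r = r_1 = -2/5. Let y(x) = x^r sum_{n>=0} a_n x^n with a_0 = 1.
Substitute y = x^r sum a_n x^n and match x^{r+n}. The recurrence is
  D(n) a_n + 1 a_{n-1} - 1 a_{n-2} = 0,  where D(n) = (r+n)(r+n-1) + (12/5)(r+n) + (2/5).
  a_n = [-1 a_{n-1} + 1 a_{n-2}] / D(n).
Since the indicial polynomial factors as (r - r_1)(r - r_2), D(n) = (r_1 + n - r_1)(r_1 + n - r_2) = n(n + 3/5).
Evaluating step by step (a_0 = 1):
  n = 1: D(1) = 1(1 + 3/5) = 8/5; numerator = -1(1) = -1; a_1 = (-1)/(8/5) = -5/8
  n = 2: D(2) = 2(2 + 3/5) = 26/5; numerator = -1(-5/8) + 1(1) = 13/8; a_2 = (13/8)/(26/5) = 5/16
  n = 3: D(3) = 3(3 + 3/5) = 54/5; numerator = -1(5/16) + 1(-5/8) = -15/16; a_3 = (-15/16)/(54/5) = -25/288
  n = 4: D(4) = 4(4 + 3/5) = 92/5; numerator = -1(-25/288) + 1(5/16) = 115/288; a_4 = (115/288)/(92/5) = 25/1152
  n = 5: D(5) = 5(5 + 3/5) = 28; numerator = -1(25/1152) + 1(-25/288) = -125/1152; a_5 = (-125/1152)/(28) = -125/32256

r = -2/5; a_0 = 1; a_1 = -5/8; a_2 = 5/16; a_3 = -25/288; a_4 = 25/1152; a_5 = -125/32256


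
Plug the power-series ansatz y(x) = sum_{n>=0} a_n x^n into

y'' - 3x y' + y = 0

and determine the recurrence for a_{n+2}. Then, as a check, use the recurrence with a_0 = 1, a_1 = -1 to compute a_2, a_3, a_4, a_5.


Substitute y = sum_n a_n x^n.
y''(x) has coefficient (n+2)(n+1) a_{n+2} at x^n;
-3 x y'(x) has coefficient -3 n a_n at x^n (shift);
y(x) has coefficient 1 a_n at x^n.
Matching x^n: (n+2)(n+1) a_{n+2} + (-3n + 1) a_n = 0.
Thus a_{n+2} = (3n - 1) / ((n+1)(n+2)) * a_n.

Check with a_0 = 1, a_1 = -1 (apply the recurrence for n = 0, 1, 2, 3): a_0 = 1, a_1 = -1, a_2 = -1/2, a_3 = -1/3, a_4 = -5/24, a_5 = -2/15.

a_(n+2) = (3n - 1) / ((n+1)(n+2)) * a_n; check: a_0 = 1, a_1 = -1, a_2 = -1/2, a_3 = -1/3, a_4 = -5/24, a_5 = -2/15


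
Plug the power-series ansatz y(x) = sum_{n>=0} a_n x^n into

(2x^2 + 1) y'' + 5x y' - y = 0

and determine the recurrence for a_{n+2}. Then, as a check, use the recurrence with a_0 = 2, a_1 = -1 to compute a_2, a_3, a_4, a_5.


Substitute y = sum_n a_n x^n.
(1 + 2 x^2) y'' contributes (n+2)(n+1) a_{n+2} + 2 n(n-1) a_n at x^n.
5 x y'(x) contributes 5 n a_n at x^n.
-y(x) contributes -1 a_n at x^n.
Matching x^n: (n+2)(n+1) a_{n+2} + (2 n(n-1) + 5 n - 1) a_n = 0.
Thus a_{n+2} = (-2 n(n-1) - 5 n + 1) / ((n+1)(n+2)) * a_n.

Check with a_0 = 2, a_1 = -1 (apply the recurrence for n = 0, 1, 2, 3): a_0 = 2, a_1 = -1, a_2 = 1, a_3 = 2/3, a_4 = -13/12, a_5 = -13/15.

a_(n+2) = (-2 n(n-1) - 5 n + 1) / ((n+1)(n+2)) * a_n; check: a_0 = 2, a_1 = -1, a_2 = 1, a_3 = 2/3, a_4 = -13/12, a_5 = -13/15


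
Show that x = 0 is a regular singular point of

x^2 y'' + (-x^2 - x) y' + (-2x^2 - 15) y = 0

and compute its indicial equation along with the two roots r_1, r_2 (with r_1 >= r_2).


Divide by x^2 to reach normal form y'' + P_1(x) y' + P_2(x) y = 0 with P_1(x) = -1 - 1/x and P_2(x) = -2 - 15/x^2.
x = 0 is a singular point because the y'-coefficient -1 - 1/x has a pole at x = 0 and the y-coefficient -2 - 15/x^2 has a pole at x = 0.
It is a regular singular point because x P_1(x) = p(x) = -x - 1 and x^2 P_2(x) = q(x) = -2x^2 - 15 are polynomials, hence analytic at x = 0.
p(0) = -1,  q(0) = -15.
Indicial equation: r(r-1) + p(0) r + q(0) = 0, i.e. r^2 + (p(0) - 1) r + q(0) = 0, i.e. r^2 - 2 r - 15 = 0.
Discriminant: (-2)^2 - 4(-15) = 64, so r = (2 ± 8)/2.
Solving: r_1 = 5, r_2 = -3.

indicial: r^2 - 2 r - 15 = 0; roots r_1 = 5, r_2 = -3


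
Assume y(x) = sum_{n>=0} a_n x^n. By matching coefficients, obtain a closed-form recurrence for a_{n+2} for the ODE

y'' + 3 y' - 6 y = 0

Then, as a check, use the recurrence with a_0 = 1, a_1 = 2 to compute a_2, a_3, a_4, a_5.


Substitute y = sum_n a_n x^n.
y''(x) has coefficient (n+2)(n+1) a_{n+2} at x^n;
3 y'(x) has coefficient 3 (n+1) a_{n+1} at x^n;
-6 y(x) has coefficient -6 a_n at x^n.
Matching x^n: (n+2)(n+1) a_{n+2} + 3 (n+1) a_{n+1} - 6 a_n = 0.
Thus a_{n+2} = [-3 (n+1) a_{n+1} + 6 a_n] / ((n+1)(n+2)).

Check with a_0 = 1, a_1 = 2 (apply the recurrence for n = 0, 1, 2, 3): a_0 = 1, a_1 = 2, a_2 = 0, a_3 = 2, a_4 = -3/2, a_5 = 3/2.

a_(n+2) = [-3 (n+1) a_(n+1) + 6 a_n] / ((n+1)(n+2)); check: a_0 = 1, a_1 = 2, a_2 = 0, a_3 = 2, a_4 = -3/2, a_5 = 3/2


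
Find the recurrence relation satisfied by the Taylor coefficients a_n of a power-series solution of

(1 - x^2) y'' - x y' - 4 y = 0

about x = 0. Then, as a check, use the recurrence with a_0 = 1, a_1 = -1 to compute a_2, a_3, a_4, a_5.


Substitute y = sum_n a_n x^n.
(1 - 1 x^2) y'' contributes (n+2)(n+1) a_{n+2} - n(n-1) a_n at x^n.
-x y'(x) contributes -n a_n at x^n.
-4 y(x) contributes -4 a_n at x^n.
Matching x^n: (n+2)(n+1) a_{n+2} + (-n(n-1) - n - 4) a_n = 0.
Thus a_{n+2} = (n(n-1) + n + 4) / ((n+1)(n+2)) * a_n.

Check with a_0 = 1, a_1 = -1 (apply the recurrence for n = 0, 1, 2, 3): a_0 = 1, a_1 = -1, a_2 = 2, a_3 = -5/6, a_4 = 4/3, a_5 = -13/24.

a_(n+2) = (n(n-1) + n + 4) / ((n+1)(n+2)) * a_n; check: a_0 = 1, a_1 = -1, a_2 = 2, a_3 = -5/6, a_4 = 4/3, a_5 = -13/24


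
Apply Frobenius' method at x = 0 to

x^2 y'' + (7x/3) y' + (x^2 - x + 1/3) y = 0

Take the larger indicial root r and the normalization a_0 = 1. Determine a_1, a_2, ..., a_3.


Write in Frobenius form y'' + (p(x)/x) y' + (q(x)/x^2) y = 0:
  p(x) = 7/3,  q(x) = x^2 - x + 1/3.
Indicial equation: r(r-1) + (7/3) r + (1/3) = 0 -> roots r_1 = -1/3, r_2 = -1.
Take r = r_1 = -1/3. Let y(x) = x^r sum_{n>=0} a_n x^n with a_0 = 1.
Substitute y = x^r sum a_n x^n and match x^{r+n}. The recurrence is
  D(n) a_n - 1 a_{n-1} + 1 a_{n-2} = 0,  where D(n) = (r+n)(r+n-1) + (7/3)(r+n) + (1/3).
  a_n = [1 a_{n-1} - 1 a_{n-2}] / D(n).
Since the indicial polynomial factors as (r - r_1)(r - r_2), D(n) = (r_1 + n - r_1)(r_1 + n - r_2) = n(n + 2/3).
Evaluating step by step (a_0 = 1):
  n = 1: D(1) = 1(1 + 2/3) = 5/3; numerator = 1(1) = 1; a_1 = (1)/(5/3) = 3/5
  n = 2: D(2) = 2(2 + 2/3) = 16/3; numerator = 1(3/5) - 1(1) = -2/5; a_2 = (-2/5)/(16/3) = -3/40
  n = 3: D(3) = 3(3 + 2/3) = 11; numerator = 1(-3/40) - 1(3/5) = -27/40; a_3 = (-27/40)/(11) = -27/440

r = -1/3; a_0 = 1; a_1 = 3/5; a_2 = -3/40; a_3 = -27/440


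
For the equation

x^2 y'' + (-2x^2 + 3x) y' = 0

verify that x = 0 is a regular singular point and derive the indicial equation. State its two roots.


Divide by x^2 to reach normal form y'' + P_1(x) y' + P_2(x) y = 0 with P_1(x) = -2 + 3/x and P_2(x) = 0.
x = 0 is a singular point because the y'-coefficient -2 + 3/x has a pole at x = 0.
It is a regular singular point because x P_1(x) = p(x) = 3 - 2x and x^2 P_2(x) = q(x) = 0 are polynomials, hence analytic at x = 0.
p(0) = 3,  q(0) = 0.
Indicial equation: r(r-1) + p(0) r + q(0) = 0, i.e. r^2 + (p(0) - 1) r + q(0) = 0, i.e. r^2 + 2 r = 0.
Discriminant: (2)^2 - 4(0) = 4, so r = (-2 ± 2)/2.
Solving: r_1 = 0, r_2 = -2.

indicial: r^2 + 2 r = 0; roots r_1 = 0, r_2 = -2


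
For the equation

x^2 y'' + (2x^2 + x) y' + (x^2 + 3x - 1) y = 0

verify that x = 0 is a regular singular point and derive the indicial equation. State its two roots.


Divide by x^2 to reach normal form y'' + P_1(x) y' + P_2(x) y = 0 with P_1(x) = 2 + 1/x and P_2(x) = 1 + 3/x - 1/x^2.
x = 0 is a singular point because the y'-coefficient 2 + 1/x has a pole at x = 0 and the y-coefficient 1 + 3/x - 1/x^2 has a pole at x = 0.
It is a regular singular point because x P_1(x) = p(x) = 2x + 1 and x^2 P_2(x) = q(x) = x^2 + 3x - 1 are polynomials, hence analytic at x = 0.
p(0) = 1,  q(0) = -1.
Indicial equation: r(r-1) + p(0) r + q(0) = 0, i.e. r^2 + (p(0) - 1) r + q(0) = 0, i.e. r^2 - 1 = 0.
Discriminant: (0)^2 - 4(-1) = 4, so r = (0 ± 2)/2.
Solving: r_1 = 1, r_2 = -1.

indicial: r^2 - 1 = 0; roots r_1 = 1, r_2 = -1


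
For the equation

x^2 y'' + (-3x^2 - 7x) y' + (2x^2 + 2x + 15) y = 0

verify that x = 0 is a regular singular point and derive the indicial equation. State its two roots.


Divide by x^2 to reach normal form y'' + P_1(x) y' + P_2(x) y = 0 with P_1(x) = -3 - 7/x and P_2(x) = 2 + 2/x + 15/x^2.
x = 0 is a singular point because the y'-coefficient -3 - 7/x has a pole at x = 0 and the y-coefficient 2 + 2/x + 15/x^2 has a pole at x = 0.
It is a regular singular point because x P_1(x) = p(x) = -3x - 7 and x^2 P_2(x) = q(x) = 2x^2 + 2x + 15 are polynomials, hence analytic at x = 0.
p(0) = -7,  q(0) = 15.
Indicial equation: r(r-1) + p(0) r + q(0) = 0, i.e. r^2 + (p(0) - 1) r + q(0) = 0, i.e. r^2 - 8 r + 15 = 0.
Discriminant: (-8)^2 - 4(15) = 4, so r = (8 ± 2)/2.
Solving: r_1 = 5, r_2 = 3.

indicial: r^2 - 8 r + 15 = 0; roots r_1 = 5, r_2 = 3


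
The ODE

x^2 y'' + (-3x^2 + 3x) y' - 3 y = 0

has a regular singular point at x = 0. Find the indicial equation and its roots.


Divide by x^2 to reach normal form y'' + P_1(x) y' + P_2(x) y = 0 with P_1(x) = -3 + 3/x and P_2(x) = -3/x^2.
x = 0 is a singular point because the y'-coefficient -3 + 3/x has a pole at x = 0 and the y-coefficient -3/x^2 has a pole at x = 0.
It is a regular singular point because x P_1(x) = p(x) = 3 - 3x and x^2 P_2(x) = q(x) = -3 are polynomials, hence analytic at x = 0.
p(0) = 3,  q(0) = -3.
Indicial equation: r(r-1) + p(0) r + q(0) = 0, i.e. r^2 + (p(0) - 1) r + q(0) = 0, i.e. r^2 + 2 r - 3 = 0.
Discriminant: (2)^2 - 4(-3) = 16, so r = (-2 ± 4)/2.
Solving: r_1 = 1, r_2 = -3.

indicial: r^2 + 2 r - 3 = 0; roots r_1 = 1, r_2 = -3


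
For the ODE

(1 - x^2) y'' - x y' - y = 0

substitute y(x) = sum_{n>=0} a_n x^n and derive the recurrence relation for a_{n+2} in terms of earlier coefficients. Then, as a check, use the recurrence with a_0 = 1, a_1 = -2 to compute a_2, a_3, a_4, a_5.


Substitute y = sum_n a_n x^n.
(1 - 1 x^2) y'' contributes (n+2)(n+1) a_{n+2} - n(n-1) a_n at x^n.
-x y'(x) contributes -n a_n at x^n.
-y(x) contributes -1 a_n at x^n.
Matching x^n: (n+2)(n+1) a_{n+2} + (-n(n-1) - n - 1) a_n = 0.
Thus a_{n+2} = (n(n-1) + n + 1) / ((n+1)(n+2)) * a_n.

Check with a_0 = 1, a_1 = -2 (apply the recurrence for n = 0, 1, 2, 3): a_0 = 1, a_1 = -2, a_2 = 1/2, a_3 = -2/3, a_4 = 5/24, a_5 = -1/3.

a_(n+2) = (n(n-1) + n + 1) / ((n+1)(n+2)) * a_n; check: a_0 = 1, a_1 = -2, a_2 = 1/2, a_3 = -2/3, a_4 = 5/24, a_5 = -1/3


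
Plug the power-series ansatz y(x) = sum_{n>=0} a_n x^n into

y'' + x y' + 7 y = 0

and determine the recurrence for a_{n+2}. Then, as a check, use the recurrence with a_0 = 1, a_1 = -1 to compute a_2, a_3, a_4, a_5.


Substitute y = sum_n a_n x^n.
y''(x) has coefficient (n+2)(n+1) a_{n+2} at x^n;
x y'(x) has coefficient n a_n at x^n (shift);
7 y(x) has coefficient 7 a_n at x^n.
Matching x^n: (n+2)(n+1) a_{n+2} + (n + 7) a_n = 0.
Thus a_{n+2} = (-n - 7) / ((n+1)(n+2)) * a_n.

Check with a_0 = 1, a_1 = -1 (apply the recurrence for n = 0, 1, 2, 3): a_0 = 1, a_1 = -1, a_2 = -7/2, a_3 = 4/3, a_4 = 21/8, a_5 = -2/3.

a_(n+2) = (-n - 7) / ((n+1)(n+2)) * a_n; check: a_0 = 1, a_1 = -1, a_2 = -7/2, a_3 = 4/3, a_4 = 21/8, a_5 = -2/3


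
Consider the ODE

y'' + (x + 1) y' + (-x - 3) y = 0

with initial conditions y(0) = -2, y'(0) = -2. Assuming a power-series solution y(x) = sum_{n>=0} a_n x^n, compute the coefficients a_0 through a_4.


Ansatz: y(x) = sum_{n>=0} a_n x^n, so y'(x) = sum_{n>=1} n a_n x^(n-1) and y''(x) = sum_{n>=2} n(n-1) a_n x^(n-2).
Substitute into P(x) y'' + Q(x) y' + R(x) y = 0 with P(x) = 1, Q(x) = x + 1, R(x) = -x - 3, and match powers of x.
Initial conditions: a_0 = -2, a_1 = -2.
Setting the coefficient of each power of x to zero and solving order by order (substituting the coefficients already found):
  x^0: 2 a_2 + a_1 - 3 a_0 = 0  ->  2 a_2 = -a_1 + 3 a_0 = -4  ->  a_2 = -2
  x^1: 6 a_3 + 2 a_2 - 2 a_1 - a_0 = 0  ->  6 a_3 = -2 a_2 + 2 a_1 + a_0 = -2  ->  a_3 = -1/3
  x^2: 12 a_4 + 3 a_3 - a_2 - a_1 = 0  ->  12 a_4 = -3 a_3 + a_2 + a_1 = -3  ->  a_4 = -1/4
Truncated series: y(x) = -2 - 2 x - 2 x^2 - (1/3) x^3 - (1/4) x^4 + O(x^5).

a_0 = -2; a_1 = -2; a_2 = -2; a_3 = -1/3; a_4 = -1/4


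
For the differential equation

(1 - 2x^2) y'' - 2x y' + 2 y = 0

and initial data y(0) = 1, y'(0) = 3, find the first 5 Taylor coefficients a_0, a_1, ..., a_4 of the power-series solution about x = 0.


Ansatz: y(x) = sum_{n>=0} a_n x^n, so y'(x) = sum_{n>=1} n a_n x^(n-1) and y''(x) = sum_{n>=2} n(n-1) a_n x^(n-2).
Substitute into P(x) y'' + Q(x) y' + R(x) y = 0 with P(x) = 1 - 2x^2, Q(x) = -2x, R(x) = 2, and match powers of x.
Initial conditions: a_0 = 1, a_1 = 3.
Setting the coefficient of each power of x to zero and solving order by order (substituting the coefficients already found):
  x^0: 2 a_2 + 2 a_0 = 0  ->  2 a_2 = -2 a_0 = -2  ->  a_2 = -1
  x^1: 6 a_3 = 0  ->  a_3 = 0
  x^2: 12 a_4 - 6 a_2 = 0  ->  12 a_4 = 6 a_2 = -6  ->  a_4 = -1/2
Truncated series: y(x) = 1 + 3 x - x^2 - (1/2) x^4 + O(x^5).

a_0 = 1; a_1 = 3; a_2 = -1; a_3 = 0; a_4 = -1/2


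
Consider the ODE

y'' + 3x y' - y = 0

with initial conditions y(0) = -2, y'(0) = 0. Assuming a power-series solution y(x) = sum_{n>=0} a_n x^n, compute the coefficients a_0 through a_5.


Ansatz: y(x) = sum_{n>=0} a_n x^n, so y'(x) = sum_{n>=1} n a_n x^(n-1) and y''(x) = sum_{n>=2} n(n-1) a_n x^(n-2).
Substitute into P(x) y'' + Q(x) y' + R(x) y = 0 with P(x) = 1, Q(x) = 3x, R(x) = -1, and match powers of x.
Initial conditions: a_0 = -2, a_1 = 0.
Setting the coefficient of each power of x to zero and solving order by order (substituting the coefficients already found):
  x^0: 2 a_2 - a_0 = 0  ->  2 a_2 = a_0 = -2  ->  a_2 = -1
  x^1: 6 a_3 + 2 a_1 = 0  ->  6 a_3 = -2 a_1 = 0  ->  a_3 = 0
  x^2: 12 a_4 + 5 a_2 = 0  ->  12 a_4 = -5 a_2 = 5  ->  a_4 = 5/12
  x^3: 20 a_5 + 8 a_3 = 0  ->  20 a_5 = -8 a_3 = 0  ->  a_5 = 0
Truncated series: y(x) = -2 - x^2 + (5/12) x^4 + O(x^6).

a_0 = -2; a_1 = 0; a_2 = -1; a_3 = 0; a_4 = 5/12; a_5 = 0


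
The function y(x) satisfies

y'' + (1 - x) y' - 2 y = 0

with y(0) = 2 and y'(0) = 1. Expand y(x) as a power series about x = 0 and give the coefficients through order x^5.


Ansatz: y(x) = sum_{n>=0} a_n x^n, so y'(x) = sum_{n>=1} n a_n x^(n-1) and y''(x) = sum_{n>=2} n(n-1) a_n x^(n-2).
Substitute into P(x) y'' + Q(x) y' + R(x) y = 0 with P(x) = 1, Q(x) = 1 - x, R(x) = -2, and match powers of x.
Initial conditions: a_0 = 2, a_1 = 1.
Setting the coefficient of each power of x to zero and solving order by order (substituting the coefficients already found):
  x^0: 2 a_2 + a_1 - 2 a_0 = 0  ->  2 a_2 = -a_1 + 2 a_0 = 3  ->  a_2 = 3/2
  x^1: 6 a_3 + 2 a_2 - 3 a_1 = 0  ->  6 a_3 = -2 a_2 + 3 a_1 = 0  ->  a_3 = 0
  x^2: 12 a_4 + 3 a_3 - 4 a_2 = 0  ->  12 a_4 = -3 a_3 + 4 a_2 = 6  ->  a_4 = 1/2
  x^3: 20 a_5 + 4 a_4 - 5 a_3 = 0  ->  20 a_5 = -4 a_4 + 5 a_3 = -2  ->  a_5 = -1/10
Truncated series: y(x) = 2 + x + (3/2) x^2 + (1/2) x^4 - (1/10) x^5 + O(x^6).

a_0 = 2; a_1 = 1; a_2 = 3/2; a_3 = 0; a_4 = 1/2; a_5 = -1/10


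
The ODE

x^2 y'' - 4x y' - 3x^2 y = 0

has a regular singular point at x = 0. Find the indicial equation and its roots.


Divide by x^2 to reach normal form y'' + P_1(x) y' + P_2(x) y = 0 with P_1(x) = -4/x and P_2(x) = -3.
x = 0 is a singular point because the y'-coefficient -4/x has a pole at x = 0.
It is a regular singular point because x P_1(x) = p(x) = -4 and x^2 P_2(x) = q(x) = -3x^2 are polynomials, hence analytic at x = 0.
p(0) = -4,  q(0) = 0.
Indicial equation: r(r-1) + p(0) r + q(0) = 0, i.e. r^2 + (p(0) - 1) r + q(0) = 0, i.e. r^2 - 5 r = 0.
Discriminant: (-5)^2 - 4(0) = 25, so r = (5 ± 5)/2.
Solving: r_1 = 5, r_2 = 0.

indicial: r^2 - 5 r = 0; roots r_1 = 5, r_2 = 0


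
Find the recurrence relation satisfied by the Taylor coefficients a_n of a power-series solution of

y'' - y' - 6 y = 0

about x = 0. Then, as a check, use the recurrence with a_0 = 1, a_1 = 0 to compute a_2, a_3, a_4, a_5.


Substitute y = sum_n a_n x^n.
y''(x) has coefficient (n+2)(n+1) a_{n+2} at x^n;
-y'(x) has coefficient -(n+1) a_{n+1} at x^n;
-6 y(x) has coefficient -6 a_n at x^n.
Matching x^n: (n+2)(n+1) a_{n+2} - (n+1) a_{n+1} - 6 a_n = 0.
Thus a_{n+2} = [(n+1) a_{n+1} + 6 a_n] / ((n+1)(n+2)).

Check with a_0 = 1, a_1 = 0 (apply the recurrence for n = 0, 1, 2, 3): a_0 = 1, a_1 = 0, a_2 = 3, a_3 = 1, a_4 = 7/4, a_5 = 13/20.

a_(n+2) = [(n+1) a_(n+1) + 6 a_n] / ((n+1)(n+2)); check: a_0 = 1, a_1 = 0, a_2 = 3, a_3 = 1, a_4 = 7/4, a_5 = 13/20


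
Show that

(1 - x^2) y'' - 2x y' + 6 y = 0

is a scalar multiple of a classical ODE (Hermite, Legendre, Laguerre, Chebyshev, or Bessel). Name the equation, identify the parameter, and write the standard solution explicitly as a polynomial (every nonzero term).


The equation is already in a standard form:  (1 - x^2) y'' - 2x y' + 6 y = 0.
This matches the Legendre equation (1 - x^2) y'' - 2x y' + n(n+1) y = 0 (note the -2x y' term) with n(n+1) = 6, so n = 2; the polynomial solution is P_2(x).
With y = sum_k a_k x^k, matching x^k gives (k+2)(k+1) a_{k+2} = [k(k+1) - n(n+1)] a_k = (k - 2)(k + 3) a_k. The right side vanishes at k = 2, so the series with the parity of 2 terminates at degree 2.
Standard normalization (P_n(1) = 1): leading coefficient (2n)!/(2^n (n!)^2) = 24/(4*4) = 3/2, so a_2 = 3/2. Work downward with a_k = (k+1)(k+2) a_{k+2} / ((k - 2)(k + 3)):
  a_0 = (1)(2)(3/2) / ((0 - 2)(0 + 3)) = 3/(-6) = -1/2
Hence P_2(x) = 3 x^2/2 - 1/2.

P_2(x); series = 3 x^2/2 - 1/2


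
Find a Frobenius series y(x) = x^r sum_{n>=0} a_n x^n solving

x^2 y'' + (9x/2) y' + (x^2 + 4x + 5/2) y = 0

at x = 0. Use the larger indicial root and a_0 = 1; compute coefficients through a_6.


Write in Frobenius form y'' + (p(x)/x) y' + (q(x)/x^2) y = 0:
  p(x) = 9/2,  q(x) = x^2 + 4x + 5/2.
Indicial equation: r(r-1) + (9/2) r + (5/2) = 0 -> roots r_1 = -1, r_2 = -5/2.
Take r = r_1 = -1. Let y(x) = x^r sum_{n>=0} a_n x^n with a_0 = 1.
Substitute y = x^r sum a_n x^n and match x^{r+n}. The recurrence is
  D(n) a_n + 4 a_{n-1} + 1 a_{n-2} = 0,  where D(n) = (r+n)(r+n-1) + (9/2)(r+n) + (5/2).
  a_n = [-4 a_{n-1} - 1 a_{n-2}] / D(n).
Since the indicial polynomial factors as (r - r_1)(r - r_2), D(n) = (r_1 + n - r_1)(r_1 + n - r_2) = n(n + 3/2).
Evaluating step by step (a_0 = 1):
  n = 1: D(1) = 1(1 + 3/2) = 5/2; numerator = -4(1) = -4; a_1 = (-4)/(5/2) = -8/5
  n = 2: D(2) = 2(2 + 3/2) = 7; numerator = -4(-8/5) - 1(1) = 27/5; a_2 = (27/5)/(7) = 27/35
  n = 3: D(3) = 3(3 + 3/2) = 27/2; numerator = -4(27/35) - 1(-8/5) = -52/35; a_3 = (-52/35)/(27/2) = -104/945
  n = 4: D(4) = 4(4 + 3/2) = 22; numerator = -4(-104/945) - 1(27/35) = -313/945; a_4 = (-313/945)/(22) = -313/20790
  n = 5: D(5) = 5(5 + 3/2) = 65/2; numerator = -4(-313/20790) - 1(-104/945) = 118/693; a_5 = (118/693)/(65/2) = 236/45045
  n = 6: D(6) = 6(6 + 3/2) = 45; numerator = -4(236/45045) - 1(-313/20790) = -29/4914; a_6 = (-29/4914)/(45) = -29/221130

r = -1; a_0 = 1; a_1 = -8/5; a_2 = 27/35; a_3 = -104/945; a_4 = -313/20790; a_5 = 236/45045; a_6 = -29/221130


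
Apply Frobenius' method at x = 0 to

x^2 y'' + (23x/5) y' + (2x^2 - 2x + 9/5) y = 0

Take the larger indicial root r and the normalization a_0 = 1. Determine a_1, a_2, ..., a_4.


Write in Frobenius form y'' + (p(x)/x) y' + (q(x)/x^2) y = 0:
  p(x) = 23/5,  q(x) = 2x^2 - 2x + 9/5.
Indicial equation: r(r-1) + (23/5) r + (9/5) = 0 -> roots r_1 = -3/5, r_2 = -3.
Take r = r_1 = -3/5. Let y(x) = x^r sum_{n>=0} a_n x^n with a_0 = 1.
Substitute y = x^r sum a_n x^n and match x^{r+n}. The recurrence is
  D(n) a_n - 2 a_{n-1} + 2 a_{n-2} = 0,  where D(n) = (r+n)(r+n-1) + (23/5)(r+n) + (9/5).
  a_n = [2 a_{n-1} - 2 a_{n-2}] / D(n).
Since the indicial polynomial factors as (r - r_1)(r - r_2), D(n) = (r_1 + n - r_1)(r_1 + n - r_2) = n(n + 12/5).
Evaluating step by step (a_0 = 1):
  n = 1: D(1) = 1(1 + 12/5) = 17/5; numerator = 2(1) = 2; a_1 = (2)/(17/5) = 10/17
  n = 2: D(2) = 2(2 + 12/5) = 44/5; numerator = 2(10/17) - 2(1) = -14/17; a_2 = (-14/17)/(44/5) = -35/374
  n = 3: D(3) = 3(3 + 12/5) = 81/5; numerator = 2(-35/374) - 2(10/17) = -15/11; a_3 = (-15/11)/(81/5) = -25/297
  n = 4: D(4) = 4(4 + 12/5) = 128/5; numerator = 2(-25/297) - 2(-35/374) = 95/5049; a_4 = (95/5049)/(128/5) = 475/646272

r = -3/5; a_0 = 1; a_1 = 10/17; a_2 = -35/374; a_3 = -25/297; a_4 = 475/646272


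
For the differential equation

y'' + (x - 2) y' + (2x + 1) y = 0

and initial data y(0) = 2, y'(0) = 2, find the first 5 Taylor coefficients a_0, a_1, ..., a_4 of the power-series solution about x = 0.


Ansatz: y(x) = sum_{n>=0} a_n x^n, so y'(x) = sum_{n>=1} n a_n x^(n-1) and y''(x) = sum_{n>=2} n(n-1) a_n x^(n-2).
Substitute into P(x) y'' + Q(x) y' + R(x) y = 0 with P(x) = 1, Q(x) = x - 2, R(x) = 2x + 1, and match powers of x.
Initial conditions: a_0 = 2, a_1 = 2.
Setting the coefficient of each power of x to zero and solving order by order (substituting the coefficients already found):
  x^0: 2 a_2 - 2 a_1 + a_0 = 0  ->  2 a_2 = 2 a_1 - a_0 = 2  ->  a_2 = 1
  x^1: 6 a_3 - 4 a_2 + 2 a_1 + 2 a_0 = 0  ->  6 a_3 = 4 a_2 - 2 a_1 - 2 a_0 = -4  ->  a_3 = -2/3
  x^2: 12 a_4 - 6 a_3 + 3 a_2 + 2 a_1 = 0  ->  12 a_4 = 6 a_3 - 3 a_2 - 2 a_1 = -11  ->  a_4 = -11/12
Truncated series: y(x) = 2 + 2 x + x^2 - (2/3) x^3 - (11/12) x^4 + O(x^5).

a_0 = 2; a_1 = 2; a_2 = 1; a_3 = -2/3; a_4 = -11/12


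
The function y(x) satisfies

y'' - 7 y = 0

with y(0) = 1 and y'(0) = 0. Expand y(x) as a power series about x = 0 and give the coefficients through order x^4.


Ansatz: y(x) = sum_{n>=0} a_n x^n, so y'(x) = sum_{n>=1} n a_n x^(n-1) and y''(x) = sum_{n>=2} n(n-1) a_n x^(n-2).
Substitute into P(x) y'' + Q(x) y' + R(x) y = 0 with P(x) = 1, Q(x) = 0, R(x) = -7, and match powers of x.
Initial conditions: a_0 = 1, a_1 = 0.
Setting the coefficient of each power of x to zero and solving order by order (substituting the coefficients already found):
  x^0: 2 a_2 - 7 a_0 = 0  ->  2 a_2 = 7 a_0 = 7  ->  a_2 = 7/2
  x^1: 6 a_3 - 7 a_1 = 0  ->  6 a_3 = 7 a_1 = 0  ->  a_3 = 0
  x^2: 12 a_4 - 7 a_2 = 0  ->  12 a_4 = 7 a_2 = 49/2  ->  a_4 = 49/24
Truncated series: y(x) = 1 + (7/2) x^2 + (49/24) x^4 + O(x^5).

a_0 = 1; a_1 = 0; a_2 = 7/2; a_3 = 0; a_4 = 49/24


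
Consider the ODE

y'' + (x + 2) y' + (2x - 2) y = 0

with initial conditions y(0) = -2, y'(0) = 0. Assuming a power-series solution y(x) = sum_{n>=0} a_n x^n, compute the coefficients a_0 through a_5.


Ansatz: y(x) = sum_{n>=0} a_n x^n, so y'(x) = sum_{n>=1} n a_n x^(n-1) and y''(x) = sum_{n>=2} n(n-1) a_n x^(n-2).
Substitute into P(x) y'' + Q(x) y' + R(x) y = 0 with P(x) = 1, Q(x) = x + 2, R(x) = 2x - 2, and match powers of x.
Initial conditions: a_0 = -2, a_1 = 0.
Setting the coefficient of each power of x to zero and solving order by order (substituting the coefficients already found):
  x^0: 2 a_2 + 2 a_1 - 2 a_0 = 0  ->  2 a_2 = -2 a_1 + 2 a_0 = -4  ->  a_2 = -2
  x^1: 6 a_3 + 4 a_2 - a_1 + 2 a_0 = 0  ->  6 a_3 = -4 a_2 + a_1 - 2 a_0 = 12  ->  a_3 = 2
  x^2: 12 a_4 + 6 a_3 + 2 a_1 = 0  ->  12 a_4 = -6 a_3 - 2 a_1 = -12  ->  a_4 = -1
  x^3: 20 a_5 + 8 a_4 + a_3 + 2 a_2 = 0  ->  20 a_5 = -8 a_4 - a_3 - 2 a_2 = 10  ->  a_5 = 1/2
Truncated series: y(x) = -2 - 2 x^2 + 2 x^3 - x^4 + (1/2) x^5 + O(x^6).

a_0 = -2; a_1 = 0; a_2 = -2; a_3 = 2; a_4 = -1; a_5 = 1/2


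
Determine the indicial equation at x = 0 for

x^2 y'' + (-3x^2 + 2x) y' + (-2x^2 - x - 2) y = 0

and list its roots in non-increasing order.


Divide by x^2 to reach normal form y'' + P_1(x) y' + P_2(x) y = 0 with P_1(x) = -3 + 2/x and P_2(x) = -2 - 1/x - 2/x^2.
x = 0 is a singular point because the y'-coefficient -3 + 2/x has a pole at x = 0 and the y-coefficient -2 - 1/x - 2/x^2 has a pole at x = 0.
It is a regular singular point because x P_1(x) = p(x) = 2 - 3x and x^2 P_2(x) = q(x) = -2x^2 - x - 2 are polynomials, hence analytic at x = 0.
p(0) = 2,  q(0) = -2.
Indicial equation: r(r-1) + p(0) r + q(0) = 0, i.e. r^2 + (p(0) - 1) r + q(0) = 0, i.e. r^2 + 1 r - 2 = 0.
Discriminant: (1)^2 - 4(-2) = 9, so r = (-1 ± 3)/2.
Solving: r_1 = 1, r_2 = -2.

indicial: r^2 + 1 r - 2 = 0; roots r_1 = 1, r_2 = -2


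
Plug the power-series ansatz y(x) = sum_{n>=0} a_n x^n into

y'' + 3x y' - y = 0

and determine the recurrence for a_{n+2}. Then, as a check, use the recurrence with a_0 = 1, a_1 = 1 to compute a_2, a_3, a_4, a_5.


Substitute y = sum_n a_n x^n.
y''(x) has coefficient (n+2)(n+1) a_{n+2} at x^n;
3 x y'(x) has coefficient 3 n a_n at x^n (shift);
-y(x) has coefficient -1 a_n at x^n.
Matching x^n: (n+2)(n+1) a_{n+2} + (3n - 1) a_n = 0.
Thus a_{n+2} = (-3n + 1) / ((n+1)(n+2)) * a_n.

Check with a_0 = 1, a_1 = 1 (apply the recurrence for n = 0, 1, 2, 3): a_0 = 1, a_1 = 1, a_2 = 1/2, a_3 = -1/3, a_4 = -5/24, a_5 = 2/15.

a_(n+2) = (-3n + 1) / ((n+1)(n+2)) * a_n; check: a_0 = 1, a_1 = 1, a_2 = 1/2, a_3 = -1/3, a_4 = -5/24, a_5 = 2/15


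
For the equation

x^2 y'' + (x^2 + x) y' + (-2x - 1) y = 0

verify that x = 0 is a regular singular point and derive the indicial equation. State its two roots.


Divide by x^2 to reach normal form y'' + P_1(x) y' + P_2(x) y = 0 with P_1(x) = 1 + 1/x and P_2(x) = -2/x - 1/x^2.
x = 0 is a singular point because the y'-coefficient 1 + 1/x has a pole at x = 0 and the y-coefficient -2/x - 1/x^2 has a pole at x = 0.
It is a regular singular point because x P_1(x) = p(x) = x + 1 and x^2 P_2(x) = q(x) = -2x - 1 are polynomials, hence analytic at x = 0.
p(0) = 1,  q(0) = -1.
Indicial equation: r(r-1) + p(0) r + q(0) = 0, i.e. r^2 + (p(0) - 1) r + q(0) = 0, i.e. r^2 - 1 = 0.
Discriminant: (0)^2 - 4(-1) = 4, so r = (0 ± 2)/2.
Solving: r_1 = 1, r_2 = -1.

indicial: r^2 - 1 = 0; roots r_1 = 1, r_2 = -1


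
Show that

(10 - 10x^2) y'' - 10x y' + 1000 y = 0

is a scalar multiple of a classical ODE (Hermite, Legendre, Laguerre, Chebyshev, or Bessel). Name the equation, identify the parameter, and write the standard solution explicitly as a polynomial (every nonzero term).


All three coefficients share the factor 10; dividing through by 10 gives  (1 - x^2) y'' - x y' + 100 y = 0.
This matches the Chebyshev equation (1 - x^2) y'' - x y' + n^2 y = 0 (note the -x y' term, not -2x y') with n^2 = 100, so n = 10; the polynomial solution is T_10(x).
With y = sum_k a_k x^k, matching x^k gives (k+2)(k+1) a_{k+2} = (k^2 - n^2) a_k = (k - 10)(k + 10) a_k. The right side vanishes at k = 10, so the series with the parity of 10 terminates at degree 10.
Standard normalization: leading coefficient of T_n is 2^(n-1), so a_10 = 2^9 = 512. Work downward with a_k = (k+1)(k+2) a_{k+2} / ((k - 10)(k + 10)):
  a_8 = (9)(10)(512) / ((8 - 10)(8 + 10)) = 46080/(-36) = -1280
  a_6 = (7)(8)(-1280) / ((6 - 10)(6 + 10)) = -71680/(-64) = 1120
  a_4 = (5)(6)(1120) / ((4 - 10)(4 + 10)) = 33600/(-84) = -400
  a_2 = (3)(4)(-400) / ((2 - 10)(2 + 10)) = -4800/(-96) = 50
  a_0 = (1)(2)(50) / ((0 - 10)(0 + 10)) = 100/(-100) = -1
Hence T_10(x) = 512 x^10 - 1280 x^8 + 1120 x^6 - 400 x^4 + 50 x^2 - 1.

T_10(x); series = 512 x^10 - 1280 x^8 + 1120 x^6 - 400 x^4 + 50 x^2 - 1


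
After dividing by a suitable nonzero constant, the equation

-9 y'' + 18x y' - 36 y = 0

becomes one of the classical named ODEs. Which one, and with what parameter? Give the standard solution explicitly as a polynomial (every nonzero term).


All three coefficients share the factor -9; dividing through by -9 gives  y'' - 2x y' + 4 y = 0.
This matches the Hermite equation y'' - 2x y' + 2n y = 0 with 2n = 4, so n = 2; the polynomial solution is H_2(x).
With y = sum_k a_k x^k, matching x^k gives (k+2)(k+1) a_{k+2} = 2(k - n) a_k = 2(k - 2) a_k. The right side vanishes at k = 2, so the series with the parity of 2 terminates at degree 2.
Standard normalization: leading coefficient of H_n is 2^n, so a_2 = 2^2 = 4. Work downward with a_k = (k+1)(k+2) a_{k+2} / (2(k - n)):
  a_0 = (1)(2)(4) / (2(0 - 2)) = 8/(-4) = -2
Hence H_2(x) = 4 x^2 - 2.

H_2(x); series = 4 x^2 - 2
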